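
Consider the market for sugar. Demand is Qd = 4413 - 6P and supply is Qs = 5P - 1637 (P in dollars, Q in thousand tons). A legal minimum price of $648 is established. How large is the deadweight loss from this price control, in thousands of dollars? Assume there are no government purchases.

63386.4

Equilibrium: 4413 - 6P = 5P - 1637, so 6050 = 11P and P* = 550, Q* = 1113.
Because the floor (648) lies above the market-clearing price, it is binding.
At P = 648: Qd = 4413 - 6·648 = 525 and Qs = 5·648 - 1637 = 1603.
Quantity traded falls to 525. At Q = 525 the demand price is (4413 - 525)/6 = 648 and the supply price is (1637 + 525)/5 = 432.4.
Deadweight loss = ½ · (648 - 432.4) · (1113 - 525) = ½ · 215.6 · 588 = 63386.4.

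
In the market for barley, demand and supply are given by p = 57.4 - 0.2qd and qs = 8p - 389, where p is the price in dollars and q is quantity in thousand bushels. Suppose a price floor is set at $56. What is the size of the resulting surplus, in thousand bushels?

Rearranging demand gives qd = 287 - 5p. Without the control the market clears where 287 - 5p = 8p - 389, i.e. p* = 52 and q* = 27.
The floor of 56 is above the equilibrium price 52, so it binds.
At p = 56: qd = 287 - 5·56 = 7 and qs = 8·56 - 389 = 59.
Surplus = qs - qd = 59 - 7 = 52.

52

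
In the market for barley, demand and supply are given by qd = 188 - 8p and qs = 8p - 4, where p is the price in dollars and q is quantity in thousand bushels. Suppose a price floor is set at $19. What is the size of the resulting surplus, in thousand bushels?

112

In a free market, 188 - 8p = 8p - 4 gives the equilibrium p* = 12, q* = 92.
Because the floor (19) lies above the market-clearing price, it is binding.
At p = 19: qd = 188 - 8·19 = 36 and qs = 8·19 - 4 = 148.
Surplus = qs - qd = 148 - 36 = 112.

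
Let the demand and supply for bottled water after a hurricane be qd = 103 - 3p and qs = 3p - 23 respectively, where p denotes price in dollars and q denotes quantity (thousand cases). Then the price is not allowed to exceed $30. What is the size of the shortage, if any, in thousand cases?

Equilibrium: 103 - 3p = 3p - 23, so 126 = 6p and p* = 21, q* = 40.
The ceiling of 30 is above the equilibrium price 21, so it is not binding; the market clears at p* = 21, q* = 40.
Since the control does not bind, there is no shortage.

0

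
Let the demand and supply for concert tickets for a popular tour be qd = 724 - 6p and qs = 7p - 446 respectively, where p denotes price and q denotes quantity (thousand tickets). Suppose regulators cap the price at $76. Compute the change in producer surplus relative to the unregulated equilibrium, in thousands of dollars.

-1890

Setting quantity demanded equal to quantity supplied, 724 - 6p = 7p - 446, gives p* = 90 and q* = 184.
The ceiling of 76 is below the equilibrium price 90, so it binds.
At p = 76: qd = 724 - 6·76 = 268 and qs = 7·76 - 446 = 86.
Producer surplus without the control is ½ · (90 - 446/7) · 184 = 16928/7.
With the ceiling, producers sell 86 units at 76, so PS = ½ · (76 - 446/7) · 86 = 3698/7.
Change in producer surplus = 3698/7 - 16928/7 = -1890.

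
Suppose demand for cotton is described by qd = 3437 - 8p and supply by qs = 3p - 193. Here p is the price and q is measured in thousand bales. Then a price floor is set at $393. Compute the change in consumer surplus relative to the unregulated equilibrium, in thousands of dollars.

Without the control the market clears where 3437 - 8p = 3p - 193, i.e. p* = 330 and q* = 797.
Because the floor (393) lies above the market-clearing price, it is binding.
At p = 393: qd = 3437 - 8·393 = 293 and qs = 3·393 - 193 = 986.
Consumer surplus without the control is ½ · (429.625 - 330) · 797 = 39700.5625.
With the floor, consumers buy 293 units at 393, so CS = ½ · (429.625 - 393) · 293 = 5365.5625.
Change in consumer surplus = 5365.5625 - 39700.5625 = -34335.

-34335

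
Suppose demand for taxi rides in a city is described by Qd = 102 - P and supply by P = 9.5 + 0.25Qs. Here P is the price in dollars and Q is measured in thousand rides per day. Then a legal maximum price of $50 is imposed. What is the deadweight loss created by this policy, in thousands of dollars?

Rearranging supply gives Qs = 4P - 38. Setting quantity demanded equal to quantity supplied, 102 - P = 4P - 38, gives P* = 28 and Q* = 74.
Since 50 is above P* = 28, the ceiling does not bind and the free-market outcome prevails.
Since the control does not bind, no trades are prevented and deadweight loss is zero.

0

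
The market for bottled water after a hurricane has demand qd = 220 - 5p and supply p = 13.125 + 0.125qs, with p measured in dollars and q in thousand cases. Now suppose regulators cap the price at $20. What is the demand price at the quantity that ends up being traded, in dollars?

Rearranging supply gives qs = 8p - 105. Without the control the market clears where 220 - 5p = 8p - 105, i.e. p* = 25 and q* = 95.
The ceiling of 20 is below the equilibrium price 25, so it binds.
At p = 20: qd = 220 - 5·20 = 120 and qs = 8·20 - 105 = 55.
Only 55 units reach the market. On the demand curve, the marginal buyer's willingness to pay at q = 55 is (220 - 55)/5 = 33.

33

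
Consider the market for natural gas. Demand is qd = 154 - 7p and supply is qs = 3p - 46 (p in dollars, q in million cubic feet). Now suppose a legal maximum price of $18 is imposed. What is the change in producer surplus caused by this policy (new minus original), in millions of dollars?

Equilibrium: 154 - 7p = 3p - 46, so 200 = 10p and p* = 20, q* = 14.
The ceiling of 18 is below the equilibrium price 20, so it binds.
At p = 18: qd = 154 - 7·18 = 28 and qs = 3·18 - 46 = 8.
Producer surplus without the control is ½ · (20 - 46/3) · 14 = 98/3.
With the ceiling, producers sell 8 units at 18, so PS = ½ · (18 - 46/3) · 8 = 32/3.
Change in producer surplus = 32/3 - 98/3 = -22.

-22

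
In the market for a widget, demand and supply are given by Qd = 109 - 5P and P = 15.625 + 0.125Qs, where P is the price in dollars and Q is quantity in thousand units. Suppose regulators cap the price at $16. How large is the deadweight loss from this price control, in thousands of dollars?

Rearranging supply gives Qs = 8P - 125. In a free market, 109 - 5P = 8P - 125 gives the equilibrium P* = 18, Q* = 19.
The ceiling of 16 is below the equilibrium price 18, so it binds.
At P = 16: Qd = 109 - 5·16 = 29 and Qs = 8·16 - 125 = 3.
Quantity traded falls to 3. At Q = 3 the demand price is (109 - 3)/5 = 21.2 and the supply price is (125 + 3)/8 = 16.
Deadweight loss = ½ · (21.2 - 16) · (19 - 3) = ½ · 5.2 · 16 = 41.6.

41.6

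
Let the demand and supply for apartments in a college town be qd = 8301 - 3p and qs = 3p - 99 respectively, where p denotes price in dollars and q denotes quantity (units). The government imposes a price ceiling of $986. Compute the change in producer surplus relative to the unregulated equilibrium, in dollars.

Setting quantity demanded equal to quantity supplied, 8301 - 3p = 3p - 99, gives p* = 1400 and q* = 4101.
Because the ceiling (986) lies below the market-clearing price, it is binding.
At p = 986: qd = 8301 - 3·986 = 5343 and qs = 3·986 - 99 = 2859.
Producer surplus without the control is ½ · (1400 - 33) · 4101 = 2803033.5.
With the ceiling, producers sell 2859 units at 986, so PS = ½ · (986 - 33) · 2859 = 1362313.5.
Change in producer surplus = 1362313.5 - 2803033.5 = -1440720.

-1440720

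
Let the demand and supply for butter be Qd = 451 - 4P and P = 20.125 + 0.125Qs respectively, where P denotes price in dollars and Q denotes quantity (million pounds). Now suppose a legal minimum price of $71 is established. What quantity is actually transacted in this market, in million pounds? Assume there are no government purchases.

167

Rearranging supply gives Qs = 8P - 161. Setting quantity demanded equal to quantity supplied, 451 - 4P = 8P - 161, gives P* = 51 and Q* = 247.
The floor of 71 is above the equilibrium price 51, so it binds.
At P = 71: Qd = 451 - 4·71 = 167 and Qs = 8·71 - 161 = 407.
The quantity actually transacted is the short side, demand: 167.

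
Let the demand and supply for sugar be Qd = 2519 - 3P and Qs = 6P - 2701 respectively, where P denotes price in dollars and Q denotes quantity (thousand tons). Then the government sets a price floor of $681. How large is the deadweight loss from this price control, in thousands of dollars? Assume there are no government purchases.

Equilibrium: 2519 - 3P = 6P - 2701, so 5220 = 9P and P* = 580, Q* = 779.
Since 681 > 580, the floor is binding.
At P = 681: Qd = 2519 - 3·681 = 476 and Qs = 6·681 - 2701 = 1385.
Quantity traded falls to 476. At Q = 476 the demand price is (2519 - 476)/3 = 681 and the supply price is (2701 + 476)/6 = 529.5.
Deadweight loss = ½ · (681 - 529.5) · (779 - 476) = ½ · 151.5 · 303 = 22952.25.

22952.25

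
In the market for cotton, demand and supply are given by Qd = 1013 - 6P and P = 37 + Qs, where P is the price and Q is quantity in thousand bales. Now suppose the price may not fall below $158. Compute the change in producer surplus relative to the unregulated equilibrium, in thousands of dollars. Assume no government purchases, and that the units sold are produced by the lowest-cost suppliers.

-632

Rearranging supply gives Qs = P - 37. Without the control the market clears where 1013 - 6P = P - 37, i.e. P* = 150 and Q* = 113.
Since 158 > 150, the floor is binding.
At P = 158: Qd = 1013 - 6·158 = 65 and Qs = 158 - 37 = 121.
Producer surplus without the control is ½ · (150 - 37) · 113 = 6384.5.
With the floor, 65 units are sold at 158. The supply price at Q = 65 is 102, so PS = ½ · [(158 - 37) + (158 - 102)] · 65 = 5752.5.
Change in producer surplus = 5752.5 - 6384.5 = -632.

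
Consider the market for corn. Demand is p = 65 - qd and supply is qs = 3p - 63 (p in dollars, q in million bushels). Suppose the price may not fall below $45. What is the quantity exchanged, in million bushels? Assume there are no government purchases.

20

Rearranging demand gives qd = 65 - p. Without the control the market clears where 65 - p = 3p - 63, i.e. p* = 32 and q* = 33.
The floor of 45 is above the equilibrium price 32, so it binds.
At p = 45: qd = 65 - 45 = 20 and qs = 3·45 - 63 = 72.
The quantity actually transacted is the short side, demand: 20.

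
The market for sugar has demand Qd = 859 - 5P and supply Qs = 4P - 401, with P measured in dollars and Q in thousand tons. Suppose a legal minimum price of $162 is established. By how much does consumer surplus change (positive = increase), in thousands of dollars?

-2288

In a free market, 859 - 5P = 4P - 401 gives the equilibrium P* = 140, Q* = 159.
Because the floor (162) lies above the market-clearing price, it is binding.
At P = 162: Qd = 859 - 5·162 = 49 and Qs = 4·162 - 401 = 247.
Consumer surplus without the control is ½ · (171.8 - 140) · 159 = 2528.1.
With the floor, consumers buy 49 units at 162, so CS = ½ · (171.8 - 162) · 49 = 240.1.
Change in consumer surplus = 240.1 - 2528.1 = -2288.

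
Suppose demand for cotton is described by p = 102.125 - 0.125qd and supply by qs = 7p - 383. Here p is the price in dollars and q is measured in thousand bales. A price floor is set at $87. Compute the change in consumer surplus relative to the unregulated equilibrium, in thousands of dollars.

Rearranging demand gives qd = 817 - 8p. Equilibrium: 817 - 8p = 7p - 383, so 1200 = 15p and p* = 80, q* = 177.
Since 87 > 80, the floor is binding.
At p = 87: qd = 817 - 8·87 = 121 and qs = 7·87 - 383 = 226.
Consumer surplus without the control is ½ · (102.125 - 80) · 177 = 1958.0625.
With the floor, consumers buy 121 units at 87, so CS = ½ · (102.125 - 87) · 121 = 915.0625.
Change in consumer surplus = 915.0625 - 1958.0625 = -1043.

-1043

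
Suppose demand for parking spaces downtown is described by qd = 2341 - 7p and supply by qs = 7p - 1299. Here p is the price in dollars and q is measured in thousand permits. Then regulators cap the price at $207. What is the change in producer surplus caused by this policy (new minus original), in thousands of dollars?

Equilibrium: 2341 - 7p = 7p - 1299, so 3640 = 14p and p* = 260, q* = 521.
Because the ceiling (207) lies below the market-clearing price, it is binding.
At p = 207: qd = 2341 - 7·207 = 892 and qs = 7·207 - 1299 = 150.
Producer surplus without the control is ½ · (260 - 1299/7) · 521 = 271441/14.
With the ceiling, producers sell 150 units at 207, so PS = ½ · (207 - 1299/7) · 150 = 11250/7.
Change in producer surplus = 11250/7 - 271441/14 = -17781.5.

-17781.5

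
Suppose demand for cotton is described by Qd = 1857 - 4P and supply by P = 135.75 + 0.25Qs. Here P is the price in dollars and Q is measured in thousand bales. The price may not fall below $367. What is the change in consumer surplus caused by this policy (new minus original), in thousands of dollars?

Rearranging supply gives Qs = 4P - 543. In a free market, 1857 - 4P = 4P - 543 gives the equilibrium P* = 300, Q* = 657.
Because the floor (367) lies above the market-clearing price, it is binding.
At P = 367: Qd = 1857 - 4·367 = 389 and Qs = 4·367 - 543 = 925.
Consumer surplus without the control is ½ · (464.25 - 300) · 657 = 53956.125.
With the floor, consumers buy 389 units at 367, so CS = ½ · (464.25 - 367) · 389 = 18915.125.
Change in consumer surplus = 18915.125 - 53956.125 = -35041.

-35041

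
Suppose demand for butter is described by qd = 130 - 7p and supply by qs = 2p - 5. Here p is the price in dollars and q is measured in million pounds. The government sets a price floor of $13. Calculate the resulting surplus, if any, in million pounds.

0

Without the control the market clears where 130 - 7p = 2p - 5, i.e. p* = 15 and q* = 25.
Since 13 is below p* = 15, the floor does not bind and the free-market outcome prevails.
Since the control does not bind, there is no surplus.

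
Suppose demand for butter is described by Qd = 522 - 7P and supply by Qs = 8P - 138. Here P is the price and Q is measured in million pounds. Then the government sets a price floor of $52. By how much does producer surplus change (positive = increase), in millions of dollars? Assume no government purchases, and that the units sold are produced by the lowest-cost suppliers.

1068

Setting quantity demanded equal to quantity supplied, 522 - 7P = 8P - 138, gives P* = 44 and Q* = 214.
The floor of 52 is above the equilibrium price 44, so it binds.
At P = 52: Qd = 522 - 7·52 = 158 and Qs = 8·52 - 138 = 278.
Producer surplus without the control is ½ · (44 - 17.25) · 214 = 2862.25.
With the floor, 158 units are sold at 52. The supply price at Q = 158 is 37, so PS = ½ · [(52 - 17.25) + (52 - 37)] · 158 = 3930.25.
Change in producer surplus = 3930.25 - 2862.25 = 1068.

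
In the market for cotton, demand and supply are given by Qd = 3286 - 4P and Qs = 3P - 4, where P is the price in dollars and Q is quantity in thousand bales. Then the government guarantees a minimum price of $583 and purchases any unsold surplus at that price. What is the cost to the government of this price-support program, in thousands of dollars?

461153

Setting quantity demanded equal to quantity supplied, 3286 - 4P = 3P - 4, gives P* = 470 and Q* = 1406.
Because the floor (583) lies above the market-clearing price, it is binding.
At P = 583: Qd = 3286 - 4·583 = 954 and Qs = 3·583 - 4 = 1745.
Surplus = Qs - Qd = 791.
Government expenditure = surplus × support price = 791 × 583 = 461153.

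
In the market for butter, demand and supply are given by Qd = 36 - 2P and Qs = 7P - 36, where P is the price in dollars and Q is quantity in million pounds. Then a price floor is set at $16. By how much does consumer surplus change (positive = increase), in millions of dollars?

Equilibrium: 36 - 2P = 7P - 36, so 72 = 9P and P* = 8, Q* = 20.
The floor of 16 is above the equilibrium price 8, so it binds.
At P = 16: Qd = 36 - 2·16 = 4 and Qs = 7·16 - 36 = 76.
Consumer surplus without the control is ½ · (18 - 8) · 20 = 100.
With the floor, consumers buy 4 units at 16, so CS = ½ · (18 - 16) · 4 = 4.
Change in consumer surplus = 4 - 100 = -96.

-96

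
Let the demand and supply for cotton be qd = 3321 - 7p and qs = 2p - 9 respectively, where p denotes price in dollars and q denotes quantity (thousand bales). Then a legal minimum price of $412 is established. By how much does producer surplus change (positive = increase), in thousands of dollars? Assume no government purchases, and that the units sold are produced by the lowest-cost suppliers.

-3255

Without the control the market clears where 3321 - 7p = 2p - 9, i.e. p* = 370 and q* = 731.
Because the floor (412) lies above the market-clearing price, it is binding.
At p = 412: qd = 3321 - 7·412 = 437 and qs = 2·412 - 9 = 815.
Producer surplus without the control is ½ · (370 - 4.5) · 731 = 133590.25.
With the floor, 437 units are sold at 412. The supply price at q = 437 is 223, so PS = ½ · [(412 - 4.5) + (412 - 223)] · 437 = 130335.25.
Change in producer surplus = 130335.25 - 133590.25 = -3255.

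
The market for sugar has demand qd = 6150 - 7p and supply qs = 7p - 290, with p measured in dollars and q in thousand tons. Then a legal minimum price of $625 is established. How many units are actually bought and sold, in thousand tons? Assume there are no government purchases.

Equilibrium: 6150 - 7p = 7p - 290, so 6440 = 14p and p* = 460, q* = 2930.
Because the floor (625) lies above the market-clearing price, it is binding.
At p = 625: qd = 6150 - 7·625 = 1775 and qs = 7·625 - 290 = 4085.
The quantity actually transacted is the short side, demand: 1775.

1775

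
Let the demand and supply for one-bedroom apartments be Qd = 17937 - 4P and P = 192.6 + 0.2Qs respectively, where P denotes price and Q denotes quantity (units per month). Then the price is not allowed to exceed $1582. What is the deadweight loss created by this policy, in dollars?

Rearranging supply gives Qs = 5P - 963. Without the control the market clears where 17937 - 4P = 5P - 963, i.e. P* = 2100 and Q* = 9537.
The ceiling of 1582 is below the equilibrium price 2100, so it binds.
At P = 1582: Qd = 17937 - 4·1582 = 11609 and Qs = 5·1582 - 963 = 6947.
Quantity traded falls to 6947. At Q = 6947 the demand price is (17937 - 6947)/4 = 2747.5 and the supply price is (963 + 6947)/5 = 1582.
Deadweight loss = ½ · (2747.5 - 1582) · (9537 - 6947) = ½ · 1165.5 · 2590 = 1509322.5.

1509322.5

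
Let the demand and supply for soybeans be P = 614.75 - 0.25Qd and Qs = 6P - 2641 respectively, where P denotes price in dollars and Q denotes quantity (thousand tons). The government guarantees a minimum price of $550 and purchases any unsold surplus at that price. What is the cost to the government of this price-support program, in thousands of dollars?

220000

Rearranging demand gives Qd = 2459 - 4P. Setting quantity demanded equal to quantity supplied, 2459 - 4P = 6P - 2641, gives P* = 510 and Q* = 419.
Because the floor (550) lies above the market-clearing price, it is binding.
At P = 550: Qd = 2459 - 4·550 = 259 and Qs = 6·550 - 2641 = 659.
Surplus = Qs - Qd = 400.
Government expenditure = surplus × support price = 400 × 550 = 220000.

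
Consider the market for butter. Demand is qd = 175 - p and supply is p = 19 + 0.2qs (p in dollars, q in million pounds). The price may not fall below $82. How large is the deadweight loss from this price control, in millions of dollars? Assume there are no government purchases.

821.4

Rearranging supply gives qs = 5p - 95. Without the control the market clears where 175 - p = 5p - 95, i.e. p* = 45 and q* = 130.
Since 82 > 45, the floor is binding.
At p = 82: qd = 175 - 82 = 93 and qs = 5·82 - 95 = 315.
Quantity traded falls to 93. At q = 93 the demand price is 175 - 93 = 82 and the supply price is (95 + 93)/5 = 37.6.
Deadweight loss = ½ · (82 - 37.6) · (130 - 93) = ½ · 44.4 · 37 = 821.4.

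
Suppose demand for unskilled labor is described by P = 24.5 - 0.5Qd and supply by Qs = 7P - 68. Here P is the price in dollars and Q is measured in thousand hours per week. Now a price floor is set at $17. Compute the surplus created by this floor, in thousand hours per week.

Rearranging demand gives Qd = 49 - 2P. Equilibrium: 49 - 2P = 7P - 68, so 117 = 9P and P* = 13, Q* = 23.
Since 17 > 13, the floor is binding.
At P = 17: Qd = 49 - 2·17 = 15 and Qs = 7·17 - 68 = 51.
Surplus = Qs - Qd = 51 - 15 = 36.

36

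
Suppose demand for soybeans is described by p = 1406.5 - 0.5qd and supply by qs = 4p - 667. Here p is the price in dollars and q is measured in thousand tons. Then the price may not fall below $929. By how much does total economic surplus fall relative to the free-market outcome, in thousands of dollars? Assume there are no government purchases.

Rearranging demand gives qd = 2813 - 2p. Without the control the market clears where 2813 - 2p = 4p - 667, i.e. p* = 580 and q* = 1653.
The floor of 929 is above the equilibrium price 580, so it binds.
At p = 929: qd = 2813 - 2·929 = 955 and qs = 4·929 - 667 = 3049.
Quantity traded falls to 955. At q = 955 the demand price is (2813 - 955)/2 = 929 and the supply price is (667 + 955)/4 = 405.5.
Deadweight loss = ½ · (929 - 405.5) · (1653 - 955) = ½ · 523.5 · 698 = 182701.5.

182701.5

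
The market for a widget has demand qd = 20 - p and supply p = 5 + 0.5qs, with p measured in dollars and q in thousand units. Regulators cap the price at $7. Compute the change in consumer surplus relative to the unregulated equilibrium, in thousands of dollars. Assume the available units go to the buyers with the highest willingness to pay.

-6

Rearranging supply gives qs = 2p - 10. Setting quantity demanded equal to quantity supplied, 20 - p = 2p - 10, gives p* = 10 and q* = 10.
The ceiling of 7 is below the equilibrium price 10, so it binds.
At p = 7: qd = 20 - 7 = 13 and qs = 2·7 - 10 = 4.
Consumer surplus without the control is ½ · (20 - 10) · 10 = 50.
With the ceiling, 4 units are sold at 7 (assume they go to the highest-value buyers). The demand price at q = 4 is 16, so CS = ½ · [(20 - 7) + (16 - 7)] · 4 = 44.
Change in consumer surplus = 44 - 50 = -6.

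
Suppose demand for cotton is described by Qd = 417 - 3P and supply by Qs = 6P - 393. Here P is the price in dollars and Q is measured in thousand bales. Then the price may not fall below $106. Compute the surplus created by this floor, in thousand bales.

Setting quantity demanded equal to quantity supplied, 417 - 3P = 6P - 393, gives P* = 90 and Q* = 147.
Because the floor (106) lies above the market-clearing price, it is binding.
At P = 106: Qd = 417 - 3·106 = 99 and Qs = 6·106 - 393 = 243.
Surplus = Qs - Qd = 243 - 99 = 144.

144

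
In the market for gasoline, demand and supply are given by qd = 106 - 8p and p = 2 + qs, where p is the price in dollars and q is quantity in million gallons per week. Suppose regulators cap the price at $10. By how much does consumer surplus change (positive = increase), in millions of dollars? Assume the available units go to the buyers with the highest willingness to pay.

15.75

Rearranging supply gives qs = p - 2. In a free market, 106 - 8p = p - 2 gives the equilibrium p* = 12, q* = 10.
The ceiling of 10 is below the equilibrium price 12, so it binds.
At p = 10: qd = 106 - 8·10 = 26 and qs = 10 - 2 = 8.
Consumer surplus without the control is ½ · (13.25 - 12) · 10 = 6.25.
With the ceiling, 8 units are sold at 10 (assume they go to the highest-value buyers). The demand price at q = 8 is 12.25, so CS = ½ · [(13.25 - 10) + (12.25 - 10)] · 8 = 22.
Change in consumer surplus = 22 - 6.25 = 15.75.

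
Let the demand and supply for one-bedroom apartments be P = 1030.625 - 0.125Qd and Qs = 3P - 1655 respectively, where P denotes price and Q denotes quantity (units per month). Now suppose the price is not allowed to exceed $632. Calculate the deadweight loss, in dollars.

148137

Rearranging demand gives Qd = 8245 - 8P. Without the control the market clears where 8245 - 8P = 3P - 1655, i.e. P* = 900 and Q* = 1045.
The ceiling of 632 is below the equilibrium price 900, so it binds.
At P = 632: Qd = 8245 - 8·632 = 3189 and Qs = 3·632 - 1655 = 241.
Quantity traded falls to 241. At Q = 241 the demand price is (8245 - 241)/8 = 1000.5 and the supply price is (1655 + 241)/3 = 632.
Deadweight loss = ½ · (1000.5 - 632) · (1045 - 241) = ½ · 368.5 · 804 = 148137.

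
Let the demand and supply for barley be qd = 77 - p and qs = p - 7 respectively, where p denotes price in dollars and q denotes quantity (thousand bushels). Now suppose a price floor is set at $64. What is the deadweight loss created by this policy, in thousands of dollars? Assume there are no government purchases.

Setting quantity demanded equal to quantity supplied, 77 - p = p - 7, gives p* = 42 and q* = 35.
The floor of 64 is above the equilibrium price 42, so it binds.
At p = 64: qd = 77 - 64 = 13 and qs = 64 - 7 = 57.
Quantity traded falls to 13. At q = 13 the demand price is 77 - 13 = 64 and the supply price is 7 + 13 = 20.
Deadweight loss = ½ · (64 - 20) · (35 - 13) = ½ · 44 · 22 = 484.

484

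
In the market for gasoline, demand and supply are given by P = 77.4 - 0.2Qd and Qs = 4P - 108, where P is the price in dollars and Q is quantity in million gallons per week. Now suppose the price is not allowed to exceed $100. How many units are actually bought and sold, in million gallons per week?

Rearranging demand gives Qd = 387 - 5P. Setting quantity demanded equal to quantity supplied, 387 - 5P = 4P - 108, gives P* = 55 and Q* = 112.
The ceiling of 100 is above the equilibrium price 55, so it is not binding; the market clears at P* = 55, Q* = 112.

112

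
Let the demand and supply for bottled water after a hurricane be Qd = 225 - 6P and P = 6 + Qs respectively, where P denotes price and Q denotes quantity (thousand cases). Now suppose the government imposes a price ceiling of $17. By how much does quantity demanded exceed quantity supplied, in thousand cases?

112

Rearranging supply gives Qs = P - 6. In a free market, 225 - 6P = P - 6 gives the equilibrium P* = 33, Q* = 27.
Since 17 < 33, the ceiling is binding.
At P = 17: Qd = 225 - 6·17 = 123 and Qs = 17 - 6 = 11.
Shortage = Qd - Qs = 123 - 11 = 112.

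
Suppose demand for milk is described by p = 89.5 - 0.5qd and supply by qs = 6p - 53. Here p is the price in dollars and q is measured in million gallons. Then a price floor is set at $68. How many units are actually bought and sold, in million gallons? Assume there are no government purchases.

43

Rearranging demand gives qd = 179 - 2p. In a free market, 179 - 2p = 6p - 53 gives the equilibrium p* = 29, q* = 121.
Because the floor (68) lies above the market-clearing price, it is binding.
At p = 68: qd = 179 - 2·68 = 43 and qs = 6·68 - 53 = 355.
The quantity actually transacted is the short side, demand: 43.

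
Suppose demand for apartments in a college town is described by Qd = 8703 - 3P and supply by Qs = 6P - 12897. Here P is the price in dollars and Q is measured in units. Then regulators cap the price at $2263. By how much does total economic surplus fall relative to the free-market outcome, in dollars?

In a free market, 8703 - 3P = 6P - 12897 gives the equilibrium P* = 2400, Q* = 1503.
The ceiling of 2263 is below the equilibrium price 2400, so it binds.
At P = 2263: Qd = 8703 - 3·2263 = 1914 and Qs = 6·2263 - 12897 = 681.
Quantity traded falls to 681. At Q = 681 the demand price is (8703 - 681)/3 = 2674 and the supply price is (12897 + 681)/6 = 2263.
Deadweight loss = ½ · (2674 - 2263) · (1503 - 681) = ½ · 411 · 822 = 168921.

168921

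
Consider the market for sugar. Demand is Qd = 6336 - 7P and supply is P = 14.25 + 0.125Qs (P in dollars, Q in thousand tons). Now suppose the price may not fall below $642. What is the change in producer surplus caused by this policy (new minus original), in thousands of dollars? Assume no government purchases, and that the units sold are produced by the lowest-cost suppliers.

252863

Rearranging supply gives Qs = 8P - 114. Setting quantity demanded equal to quantity supplied, 6336 - 7P = 8P - 114, gives P* = 430 and Q* = 3326.
Because the floor (642) lies above the market-clearing price, it is binding.
At P = 642: Qd = 6336 - 7·642 = 1842 and Qs = 8·642 - 114 = 5022.
Producer surplus without the control is ½ · (430 - 14.25) · 3326 = 691392.25.
With the floor, 1842 units are sold at 642. The supply price at Q = 1842 is 244.5, so PS = ½ · [(642 - 14.25) + (642 - 244.5)] · 1842 = 944255.25.
Change in producer surplus = 944255.25 - 691392.25 = 252863.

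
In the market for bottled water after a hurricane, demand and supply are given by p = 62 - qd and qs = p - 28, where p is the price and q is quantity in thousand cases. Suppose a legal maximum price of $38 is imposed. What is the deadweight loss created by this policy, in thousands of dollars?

Rearranging demand gives qd = 62 - p. Without the control the market clears where 62 - p = p - 28, i.e. p* = 45 and q* = 17.
The ceiling of 38 is below the equilibrium price 45, so it binds.
At p = 38: qd = 62 - 38 = 24 and qs = 38 - 28 = 10.
Quantity traded falls to 10. At q = 10 the demand price is 62 - 10 = 52 and the supply price is 28 + 10 = 38.
Deadweight loss = ½ · (52 - 38) · (17 - 10) = ½ · 14 · 7 = 49.

49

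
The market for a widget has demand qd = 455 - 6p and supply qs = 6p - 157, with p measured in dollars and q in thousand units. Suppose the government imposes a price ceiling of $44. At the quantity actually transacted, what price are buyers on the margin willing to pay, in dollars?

Equilibrium: 455 - 6p = 6p - 157, so 612 = 12p and p* = 51, q* = 149.
The ceiling of 44 is below the equilibrium price 51, so it binds.
At p = 44: qd = 455 - 6·44 = 191 and qs = 6·44 - 157 = 107.
Only 107 units reach the market. On the demand curve, the marginal buyer's willingness to pay at q = 107 is (455 - 107)/6 = 58.

58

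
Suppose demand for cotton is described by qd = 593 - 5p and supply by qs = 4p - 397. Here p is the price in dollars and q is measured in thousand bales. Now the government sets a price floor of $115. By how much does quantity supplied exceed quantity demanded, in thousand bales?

Equilibrium: 593 - 5p = 4p - 397, so 990 = 9p and p* = 110, q* = 43.
The floor of 115 is above the equilibrium price 110, so it binds.
At p = 115: qd = 593 - 5·115 = 18 and qs = 4·115 - 397 = 63.
Surplus = qs - qd = 63 - 18 = 45.

45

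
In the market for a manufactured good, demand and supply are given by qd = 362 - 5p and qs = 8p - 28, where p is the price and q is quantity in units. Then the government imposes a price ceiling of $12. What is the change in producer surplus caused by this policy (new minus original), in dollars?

-2520

Setting quantity demanded equal to quantity supplied, 362 - 5p = 8p - 28, gives p* = 30 and q* = 212.
Since 12 < 30, the ceiling is binding.
At p = 12: qd = 362 - 5·12 = 302 and qs = 8·12 - 28 = 68.
Producer surplus without the control is ½ · (30 - 3.5) · 212 = 2809.
With the ceiling, producers sell 68 units at 12, so PS = ½ · (12 - 3.5) · 68 = 289.
Change in producer surplus = 289 - 2809 = -2520.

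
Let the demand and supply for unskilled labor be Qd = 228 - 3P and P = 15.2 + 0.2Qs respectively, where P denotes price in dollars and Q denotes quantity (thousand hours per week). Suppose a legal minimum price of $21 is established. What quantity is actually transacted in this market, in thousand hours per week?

114

Rearranging supply gives Qs = 5P - 76. Setting quantity demanded equal to quantity supplied, 228 - 3P = 5P - 76, gives P* = 38 and Q* = 114.
Since 21 is below P* = 38, the floor does not bind and the free-market outcome prevails.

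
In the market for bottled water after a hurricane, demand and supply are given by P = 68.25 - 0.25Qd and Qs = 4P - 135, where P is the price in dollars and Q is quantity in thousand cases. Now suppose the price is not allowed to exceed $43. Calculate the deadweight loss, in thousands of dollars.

256

Rearranging demand gives Qd = 273 - 4P. Without the control the market clears where 273 - 4P = 4P - 135, i.e. P* = 51 and Q* = 69.
The ceiling of 43 is below the equilibrium price 51, so it binds.
At P = 43: Qd = 273 - 4·43 = 101 and Qs = 4·43 - 135 = 37.
Quantity traded falls to 37. At Q = 37 the demand price is (273 - 37)/4 = 59 and the supply price is (135 + 37)/4 = 43.
Deadweight loss = ½ · (59 - 43) · (69 - 37) = ½ · 16 · 32 = 256.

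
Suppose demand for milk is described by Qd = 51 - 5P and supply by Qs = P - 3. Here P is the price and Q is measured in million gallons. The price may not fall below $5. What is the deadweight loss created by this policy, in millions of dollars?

In a free market, 51 - 5P = P - 3 gives the equilibrium P* = 9, Q* = 6.
Since 5 is below P* = 9, the floor does not bind and the free-market outcome prevails.
Since the control does not bind, no trades are prevented and deadweight loss is zero.

0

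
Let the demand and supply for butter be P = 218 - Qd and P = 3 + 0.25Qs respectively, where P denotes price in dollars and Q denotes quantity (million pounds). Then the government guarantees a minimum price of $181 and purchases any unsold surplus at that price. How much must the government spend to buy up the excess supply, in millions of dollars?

122175

Rearranging demand gives Qd = 218 - P; rearranging supply gives Qs = 4P - 12. Equilibrium: 218 - P = 4P - 12, so 230 = 5P and P* = 46, Q* = 172.
The floor of 181 is above the equilibrium price 46, so it binds.
At P = 181: Qd = 218 - 181 = 37 and Qs = 4·181 - 12 = 712.
Surplus = Qs - Qd = 675.
Government expenditure = surplus × support price = 675 × 181 = 122175.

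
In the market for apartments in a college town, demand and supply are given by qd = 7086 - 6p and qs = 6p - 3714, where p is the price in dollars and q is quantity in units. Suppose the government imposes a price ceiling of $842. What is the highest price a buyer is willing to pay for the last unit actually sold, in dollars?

Without the control the market clears where 7086 - 6p = 6p - 3714, i.e. p* = 900 and q* = 1686.
Since 842 < 900, the ceiling is binding.
At p = 842: qd = 7086 - 6·842 = 2034 and qs = 6·842 - 3714 = 1338.
Only 1338 units reach the market. On the demand curve, the marginal buyer's willingness to pay at q = 1338 is (7086 - 1338)/6 = 958.

958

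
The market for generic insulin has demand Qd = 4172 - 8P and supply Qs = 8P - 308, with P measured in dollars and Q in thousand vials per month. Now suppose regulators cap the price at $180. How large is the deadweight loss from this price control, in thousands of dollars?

80000

Equilibrium: 4172 - 8P = 8P - 308, so 4480 = 16P and P* = 280, Q* = 1932.
Because the ceiling (180) lies below the market-clearing price, it is binding.
At P = 180: Qd = 4172 - 8·180 = 2732 and Qs = 8·180 - 308 = 1132.
Quantity traded falls to 1132. At Q = 1132 the demand price is (4172 - 1132)/8 = 380 and the supply price is (308 + 1132)/8 = 180.
Deadweight loss = ½ · (380 - 180) · (1932 - 1132) = ½ · 200 · 800 = 80000.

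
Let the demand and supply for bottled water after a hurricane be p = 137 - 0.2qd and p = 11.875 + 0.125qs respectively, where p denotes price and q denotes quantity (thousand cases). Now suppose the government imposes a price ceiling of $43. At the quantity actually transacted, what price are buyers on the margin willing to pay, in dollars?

87.2

Rearranging demand gives qd = 685 - 5p; rearranging supply gives qs = 8p - 95. Equilibrium: 685 - 5p = 8p - 95, so 780 = 13p and p* = 60, q* = 385.
The ceiling of 43 is below the equilibrium price 60, so it binds.
At p = 43: qd = 685 - 5·43 = 470 and qs = 8·43 - 95 = 249.
Only 249 units reach the market. On the demand curve, the marginal buyer's willingness to pay at q = 249 is (685 - 249)/5 = 87.2.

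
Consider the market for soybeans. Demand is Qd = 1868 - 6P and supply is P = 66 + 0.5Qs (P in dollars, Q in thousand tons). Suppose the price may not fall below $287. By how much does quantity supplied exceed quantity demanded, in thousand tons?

Rearranging supply gives Qs = 2P - 132. Equilibrium: 1868 - 6P = 2P - 132, so 2000 = 8P and P* = 250, Q* = 368.
The floor of 287 is above the equilibrium price 250, so it binds.
At P = 287: Qd = 1868 - 6·287 = 146 and Qs = 2·287 - 132 = 442.
Surplus = Qs - Qd = 442 - 146 = 296.

296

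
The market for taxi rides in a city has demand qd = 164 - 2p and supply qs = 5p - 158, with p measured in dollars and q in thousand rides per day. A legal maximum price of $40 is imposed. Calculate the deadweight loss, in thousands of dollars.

Setting quantity demanded equal to quantity supplied, 164 - 2p = 5p - 158, gives p* = 46 and q* = 72.
Because the ceiling (40) lies below the market-clearing price, it is binding.
At p = 40: qd = 164 - 2·40 = 84 and qs = 5·40 - 158 = 42.
Quantity traded falls to 42. At q = 42 the demand price is (164 - 42)/2 = 61 and the supply price is (158 + 42)/5 = 40.
Deadweight loss = ½ · (61 - 40) · (72 - 42) = ½ · 21 · 30 = 315.

315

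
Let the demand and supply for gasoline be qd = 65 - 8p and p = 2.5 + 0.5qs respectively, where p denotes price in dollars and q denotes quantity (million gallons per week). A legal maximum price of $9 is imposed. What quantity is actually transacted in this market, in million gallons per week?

Rearranging supply gives qs = 2p - 5. Setting quantity demanded equal to quantity supplied, 65 - 8p = 2p - 5, gives p* = 7 and q* = 9.
The ceiling of 9 is above the equilibrium price 7, so it is not binding; the market clears at p* = 7, q* = 9.

9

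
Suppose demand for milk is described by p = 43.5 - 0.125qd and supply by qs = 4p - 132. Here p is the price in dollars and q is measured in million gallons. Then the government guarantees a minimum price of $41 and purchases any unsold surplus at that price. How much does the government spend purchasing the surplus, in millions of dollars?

492

Rearranging demand gives qd = 348 - 8p. Without the control the market clears where 348 - 8p = 4p - 132, i.e. p* = 40 and q* = 28.
Since 41 > 40, the floor is binding.
At p = 41: qd = 348 - 8·41 = 20 and qs = 4·41 - 132 = 32.
Surplus = qs - qd = 12.
Government expenditure = surplus × support price = 12 × 41 = 492.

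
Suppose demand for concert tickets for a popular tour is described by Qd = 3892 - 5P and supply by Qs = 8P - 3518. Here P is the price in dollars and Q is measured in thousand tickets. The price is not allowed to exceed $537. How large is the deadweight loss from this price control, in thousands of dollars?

11325.6

Equilibrium: 3892 - 5P = 8P - 3518, so 7410 = 13P and P* = 570, Q* = 1042.
Since 537 < 570, the ceiling is binding.
At P = 537: Qd = 3892 - 5·537 = 1207 and Qs = 8·537 - 3518 = 778.
Quantity traded falls to 778. At Q = 778 the demand price is (3892 - 778)/5 = 622.8 and the supply price is (3518 + 778)/8 = 537.
Deadweight loss = ½ · (622.8 - 537) · (1042 - 778) = ½ · 85.8 · 264 = 11325.6.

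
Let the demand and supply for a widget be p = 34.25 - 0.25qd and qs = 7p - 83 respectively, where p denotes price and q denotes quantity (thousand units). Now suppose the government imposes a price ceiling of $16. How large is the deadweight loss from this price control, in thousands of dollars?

Rearranging demand gives qd = 137 - 4p. Without the control the market clears where 137 - 4p = 7p - 83, i.e. p* = 20 and q* = 57.
Since 16 < 20, the ceiling is binding.
At p = 16: qd = 137 - 4·16 = 73 and qs = 7·16 - 83 = 29.
Quantity traded falls to 29. At q = 29 the demand price is (137 - 29)/4 = 27 and the supply price is (83 + 29)/7 = 16.
Deadweight loss = ½ · (27 - 16) · (57 - 29) = ½ · 11 · 28 = 154.

154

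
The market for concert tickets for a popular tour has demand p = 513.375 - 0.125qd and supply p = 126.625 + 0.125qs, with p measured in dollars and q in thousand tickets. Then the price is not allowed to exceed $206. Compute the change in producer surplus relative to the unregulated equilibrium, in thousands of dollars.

-124374

Rearranging demand gives qd = 4107 - 8p; rearranging supply gives qs = 8p - 1013. Equilibrium: 4107 - 8p = 8p - 1013, so 5120 = 16p and p* = 320, q* = 1547.
The ceiling of 206 is below the equilibrium price 320, so it binds.
At p = 206: qd = 4107 - 8·206 = 2459 and qs = 8·206 - 1013 = 635.
Producer surplus without the control is ½ · (320 - 126.625) · 1547 = 149575.5625.
With the ceiling, producers sell 635 units at 206, so PS = ½ · (206 - 126.625) · 635 = 25201.5625.
Change in producer surplus = 25201.5625 - 149575.5625 = -124374.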